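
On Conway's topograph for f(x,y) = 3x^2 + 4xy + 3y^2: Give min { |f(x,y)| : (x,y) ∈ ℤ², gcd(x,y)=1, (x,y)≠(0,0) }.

translate: b→-2 (≡4 mod 6), so (3,4,3)→(3,-2,2)
flip: (3,-2,2)→(2,2,3)
reduced (well bottom): (2,2,3) with a≤c, −a<b≤a
well minimum = a = 2

2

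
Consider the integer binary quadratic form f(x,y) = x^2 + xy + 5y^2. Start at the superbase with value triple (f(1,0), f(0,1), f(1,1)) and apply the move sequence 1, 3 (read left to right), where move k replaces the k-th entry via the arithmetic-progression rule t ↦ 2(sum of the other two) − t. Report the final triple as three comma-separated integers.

start (1,5,7) = (f(1,0),f(0,1),f(1,1))
replace slot 1: 2·(5+7) − 1 = 23 → (23,5,7)
replace slot 3: 2·(23+5) − 7 = 49 → (23,5,49)

23,5,49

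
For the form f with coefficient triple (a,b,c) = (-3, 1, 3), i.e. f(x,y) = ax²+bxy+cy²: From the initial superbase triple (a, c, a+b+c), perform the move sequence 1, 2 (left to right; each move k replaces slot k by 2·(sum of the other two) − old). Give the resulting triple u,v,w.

start (-3,3,1) = (f(1,0),f(0,1),f(1,1))
replace slot 1: 2·(3+1) − (-3) = 11 → (11,3,1)
replace slot 2: 2·(11+1) − 3 = 21 → (11,21,1)

11,21,1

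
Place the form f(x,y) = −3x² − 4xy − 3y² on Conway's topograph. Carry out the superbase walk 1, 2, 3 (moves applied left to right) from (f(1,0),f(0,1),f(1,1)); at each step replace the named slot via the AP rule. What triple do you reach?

start (-3,-3,-10) = (f(1,0),f(0,1),f(1,1))
replace slot 1: 2·((-3)+(-10)) − (-3) = -23 → (-23,-3,-10)
replace slot 2: 2·((-23)+(-10)) − (-3) = -63 → (-23,-63,-10)
replace slot 3: 2·((-23)+(-63)) − (-10) = -162 → (-23,-63,-162)

-23,-63,-162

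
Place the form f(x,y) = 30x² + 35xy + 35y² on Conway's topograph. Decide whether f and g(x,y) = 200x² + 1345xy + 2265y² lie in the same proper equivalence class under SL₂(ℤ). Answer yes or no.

D₁ = -2975, D₂ = -2975
f: translate: b→-25 (≡35 mod 60), so (30,35,35)→(30,-25,30)
f: flip: (30,-25,30)→(30,25,30)
f: reduced (well bottom): (30,25,30) with a≤c, −a<b≤a
g: translate: b→145 (≡1345 mod 400), so (200,1345,2265)→(200,145,30)
g: flip: (200,145,30)→(30,-145,200)
g: translate: b→-25 (≡-145 mod 60), so (30,-145,200)→(30,-25,30)
g: flip: (30,-25,30)→(30,25,30)
g: reduced (well bottom): (30,25,30) with a≤c, −a<b≤a
reduced forms (30, 25, 30) vs (30, 25, 30) ⇒ equivalent

yes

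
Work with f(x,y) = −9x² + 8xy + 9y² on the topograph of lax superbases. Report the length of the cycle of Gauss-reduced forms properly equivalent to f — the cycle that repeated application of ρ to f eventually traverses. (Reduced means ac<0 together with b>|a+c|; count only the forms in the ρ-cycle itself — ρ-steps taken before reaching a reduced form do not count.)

D = 388, ⌊√D⌋ = 19
river: ρ → (9,10,-8)
river: ρ → (-8,6,11)
river: ρ → (11,16,-3)
river: ρ → (-3,14,16)
river: ρ → (16,18,-1)
river: ρ → (-1,18,16)
river: ρ → (16,14,-3)
river: ρ → (-3,16,11)
river: ρ → (11,6,-8)
river: ρ → (-8,10,9)
river: ρ → (9,8,-9)
river: ρ → (-9,10,8)
river: ρ → (8,6,-11)
river: ρ → (-11,16,3)
river: ρ → (3,14,-16)
river: ρ → (-16,18,1)
river: ρ → (1,18,-16)
river: ρ → (-16,14,3)
river: ρ → (3,16,-11)
river: ρ → (-11,6,8)
river: ρ → (8,10,-9)
river: ρ → (-9,8,9)
ρ-cycle length = 22 (tail of 0 descent steps not counted)

22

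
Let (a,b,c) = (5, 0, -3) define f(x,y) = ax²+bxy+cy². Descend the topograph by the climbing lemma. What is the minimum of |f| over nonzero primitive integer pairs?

descent: ρ → (-3,6,2)  [lands on river]
river: ρ → (2,6,-3)
closes: descent 1, river 2
min |a| on river = 2

2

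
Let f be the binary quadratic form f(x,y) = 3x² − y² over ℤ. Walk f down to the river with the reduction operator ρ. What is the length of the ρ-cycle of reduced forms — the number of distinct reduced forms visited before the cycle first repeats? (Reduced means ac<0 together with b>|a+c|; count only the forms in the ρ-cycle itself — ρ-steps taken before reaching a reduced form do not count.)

D = 12, ⌊√D⌋ = 3
descent: ρ → (-1,2,2)  [lands on river]
river: ρ → (2,2,-1)
ρ-cycle length = 2 (tail of 1 descent step not counted)

2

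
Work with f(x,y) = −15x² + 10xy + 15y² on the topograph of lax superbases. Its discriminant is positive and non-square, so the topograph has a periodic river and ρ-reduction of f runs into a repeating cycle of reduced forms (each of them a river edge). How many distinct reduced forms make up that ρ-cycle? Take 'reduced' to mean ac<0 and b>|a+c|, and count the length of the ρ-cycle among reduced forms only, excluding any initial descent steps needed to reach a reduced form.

D = 1000, ⌊√D⌋ = 31
river: ρ → (15,20,-10)
river: ρ → (-10,20,15)
river: ρ → (15,10,-15)
river: ρ → (-15,20,10)
river: ρ → (10,20,-15)
river: ρ → (-15,10,15)
ρ-cycle length = 6 (tail of 0 descent steps not counted)

6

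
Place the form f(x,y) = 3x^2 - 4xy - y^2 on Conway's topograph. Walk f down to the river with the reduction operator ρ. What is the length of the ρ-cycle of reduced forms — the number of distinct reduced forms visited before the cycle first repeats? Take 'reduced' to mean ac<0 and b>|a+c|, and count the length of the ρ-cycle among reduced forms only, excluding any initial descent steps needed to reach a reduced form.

D = 28, ⌊√D⌋ = 5
descent: ρ → (-1,4,3)  [lands on river]
river: ρ → (3,2,-2)
river: ρ → (-2,2,3)
river: ρ → (3,4,-1)
ρ-cycle length = 4 (tail of 1 descent step not counted)

4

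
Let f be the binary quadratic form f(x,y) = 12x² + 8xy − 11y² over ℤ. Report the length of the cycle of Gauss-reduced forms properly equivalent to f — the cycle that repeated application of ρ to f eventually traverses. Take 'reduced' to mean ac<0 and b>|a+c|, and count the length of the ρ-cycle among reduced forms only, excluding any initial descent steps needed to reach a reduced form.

D = 592, ⌊√D⌋ = 24
river: ρ → (-11,14,9)
river: ρ → (9,22,-3)
river: ρ → (-3,20,16)
river: ρ → (16,12,-7)
river: ρ → (-7,16,12)
river: ρ → (12,8,-11)
ρ-cycle length = 6 (tail of 0 descent steps not counted)

6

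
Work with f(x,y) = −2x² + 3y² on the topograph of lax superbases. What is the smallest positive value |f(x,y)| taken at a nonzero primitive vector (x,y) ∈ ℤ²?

descent: ρ → (3,0,-2)
descent: ρ → (-2,4,1)  [lands on river]
river: ρ → (1,4,-2)
closes: descent 2, river 2
min |a| on river = 1

1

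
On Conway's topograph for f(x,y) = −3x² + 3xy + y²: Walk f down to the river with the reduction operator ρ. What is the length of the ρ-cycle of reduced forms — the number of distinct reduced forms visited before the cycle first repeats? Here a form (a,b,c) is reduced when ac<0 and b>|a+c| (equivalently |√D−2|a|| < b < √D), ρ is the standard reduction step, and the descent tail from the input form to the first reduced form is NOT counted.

D = 21, ⌊√D⌋ = 4
river: ρ → (1,3,-3)
river: ρ → (-3,3,1)
ρ-cycle length = 2 (tail of 0 descent steps not counted)

2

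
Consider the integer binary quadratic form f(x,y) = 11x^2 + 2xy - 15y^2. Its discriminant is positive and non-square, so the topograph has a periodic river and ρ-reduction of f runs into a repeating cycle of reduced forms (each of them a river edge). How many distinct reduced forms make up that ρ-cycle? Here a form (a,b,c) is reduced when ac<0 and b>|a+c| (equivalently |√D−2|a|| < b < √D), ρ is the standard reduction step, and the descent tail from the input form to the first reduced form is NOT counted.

D = 664, ⌊√D⌋ = 25
descent: ρ → (-15,-2,11)
descent: ρ → (11,24,-2)  [lands on river]
river: ρ → (-2,24,11)
river: ρ → (11,20,-6)
river: ρ → (-6,16,17)
river: ρ → (17,18,-5)
river: ρ → (-5,22,9)
river: ρ → (9,14,-13)
river: ρ → (-13,12,10)
river: ρ → (10,8,-15)
river: ρ → (-15,22,3)
river: ρ → (3,20,-22)
river: ρ → (-22,24,1)
river: ρ → (1,24,-22)
river: ρ → (-22,20,3)
river: ρ → (3,22,-15)
river: ρ → (-15,8,10)
river: ρ → (10,12,-13)
river: ρ → (-13,14,9)
river: ρ → (9,22,-5)
river: ρ → (-5,18,17)
river: ρ → (17,16,-6)
river: ρ → (-6,20,11)
ρ-cycle length = 22 (tail of 2 descent steps not counted)

22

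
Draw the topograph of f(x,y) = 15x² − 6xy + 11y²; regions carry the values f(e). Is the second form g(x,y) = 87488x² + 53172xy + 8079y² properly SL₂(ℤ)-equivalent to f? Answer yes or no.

D₁ = -624, D₂ = -624
f: flip: (15,-6,11)→(11,6,15)
f: reduced (well bottom): (11,6,15) with a≤c, −a<b≤a
g: flip: (87488,53172,8079)→(8079,-53172,87488)
g: translate: b→-4698 (≡-53172 mod 16158), so (8079,-53172,87488)→(8079,-4698,683)
g: flip: (8079,-4698,683)→(683,4698,8079)
g: translate: b→600 (≡4698 mod 1366), so (683,4698,8079)→(683,600,132)
g: flip: (683,600,132)→(132,-600,683)
g: translate: b→-72 (≡-600 mod 264), so (132,-600,683)→(132,-72,11)
g: flip: (132,-72,11)→(11,72,132)
g: translate: b→6 (≡72 mod 22), so (11,72,132)→(11,6,15)
g: reduced (well bottom): (11,6,15) with a≤c, −a<b≤a
reduced forms (11, 6, 15) vs (11, 6, 15) ⇒ equivalent

yes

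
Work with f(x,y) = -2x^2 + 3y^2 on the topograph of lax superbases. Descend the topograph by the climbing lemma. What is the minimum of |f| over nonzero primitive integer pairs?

descent: ρ → (3,0,-2)
descent: ρ → (-2,4,1)  [lands on river]
river: ρ → (1,4,-2)
closes: descent 2, river 2
min |a| on river = 1

1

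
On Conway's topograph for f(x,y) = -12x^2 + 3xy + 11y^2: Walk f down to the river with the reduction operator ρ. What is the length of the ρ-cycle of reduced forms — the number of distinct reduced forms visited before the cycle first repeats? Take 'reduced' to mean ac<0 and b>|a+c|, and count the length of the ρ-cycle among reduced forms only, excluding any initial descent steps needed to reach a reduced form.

D = 537, ⌊√D⌋ = 23
river: ρ → (11,19,-4)
river: ρ → (-4,21,6)
river: ρ → (6,15,-13)
river: ρ → (-13,11,8)
river: ρ → (8,21,-3)
river: ρ → (-3,21,8)
river: ρ → (8,11,-13)
river: ρ → (-13,15,6)
river: ρ → (6,21,-4)
river: ρ → (-4,19,11)
river: ρ → (11,3,-12)
river: ρ → (-12,21,2)
river: ρ → (2,23,-1)
river: ρ → (-1,23,2)
river: ρ → (2,21,-12)
river: ρ → (-12,3,11)
ρ-cycle length = 16 (tail of 0 descent steps not counted)

16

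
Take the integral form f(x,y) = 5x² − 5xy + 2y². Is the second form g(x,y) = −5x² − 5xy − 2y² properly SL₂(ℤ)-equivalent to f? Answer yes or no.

D₁ = -15, D₂ = -15
f: translate: b→5 (≡-5 mod 10), so (5,-5,2)→(5,5,2)
f: flip: (5,5,2)→(2,-5,5)
f: translate: b→-1 (≡-5 mod 4), so (2,-5,5)→(2,-1,2)
f: flip: (2,-1,2)→(2,1,2)
f: reduced (well bottom): (2,1,2) with a≤c, −a<b≤a
g is negative-definite; reduce −g:
−g: flip: (5,5,2)→(2,-5,5)
−g: translate: b→-1 (≡-5 mod 4), so (2,-5,5)→(2,-1,2)
−g: flip: (2,-1,2)→(2,1,2)
−g: reduced (well bottom): (2,1,2) with a≤c, −a<b≤a
flip sign back: reduced form of g is (-2,-1,-2)
reduced forms (2, 1, 2) vs (-2, -1, -2) ⇒ inequivalent

no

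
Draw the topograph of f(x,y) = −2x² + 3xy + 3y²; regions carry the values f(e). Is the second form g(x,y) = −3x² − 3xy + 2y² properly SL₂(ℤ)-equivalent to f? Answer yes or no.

D₁ = 33, D₂ = 33
river cycle of f (length 4): (3, 3, -2), (-2, 5, 1), (1, 5, -2), (-2, 3, 3)
river cycle of g (length 4): (2, 3, -3), (-3, 3, 2), (2, 5, -1), (-1, 5, 2)
cycles differ ⇒ inequivalent

no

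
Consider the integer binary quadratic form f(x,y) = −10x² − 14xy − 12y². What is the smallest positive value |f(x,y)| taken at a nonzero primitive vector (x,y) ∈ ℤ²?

translate: b→-6 (≡14 mod 20), so (10,14,12)→(10,-6,8)
flip: (10,-6,8)→(8,6,10)
reduced (well bottom): (8,6,10) with a≤c, −a<b≤a
well minimum |f| = |-8| = 8 (negative-definite)

8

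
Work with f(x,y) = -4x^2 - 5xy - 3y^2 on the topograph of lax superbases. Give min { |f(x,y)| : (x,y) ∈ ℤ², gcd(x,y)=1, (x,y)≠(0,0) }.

translate: b→-3 (≡5 mod 8), so (4,5,3)→(4,-3,2)
flip: (4,-3,2)→(2,3,4)
translate: b→-1 (≡3 mod 4), so (2,3,4)→(2,-1,3)
reduced (well bottom): (2,-1,3) with a≤c, −a<b≤a
well minimum |f| = |-2| = 2 (negative-definite)

2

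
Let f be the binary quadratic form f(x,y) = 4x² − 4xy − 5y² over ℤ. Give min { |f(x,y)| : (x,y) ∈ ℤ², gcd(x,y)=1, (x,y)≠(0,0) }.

descent: ρ → (-5,4,4)  [lands on river]
river: ρ → (4,4,-5)
river: ρ → (-5,6,3)
river: ρ → (3,6,-5)
closes: descent 1, river 4
min |a| on river = 3

3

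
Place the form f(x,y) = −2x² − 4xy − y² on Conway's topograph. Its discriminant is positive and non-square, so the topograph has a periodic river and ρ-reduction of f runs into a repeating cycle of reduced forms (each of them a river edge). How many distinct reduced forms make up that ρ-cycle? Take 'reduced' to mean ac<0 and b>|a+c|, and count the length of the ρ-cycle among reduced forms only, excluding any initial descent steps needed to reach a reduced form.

D = 8, ⌊√D⌋ = 2
descent: ρ → (-1,2,1)  [lands on river]
river: ρ → (1,2,-1)
ρ-cycle length = 2 (tail of 1 descent step not counted)

2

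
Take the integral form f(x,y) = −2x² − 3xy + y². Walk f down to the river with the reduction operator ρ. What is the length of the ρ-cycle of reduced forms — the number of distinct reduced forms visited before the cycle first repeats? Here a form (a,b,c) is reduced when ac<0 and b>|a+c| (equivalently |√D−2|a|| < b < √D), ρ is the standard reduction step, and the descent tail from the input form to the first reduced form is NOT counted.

D = 17, ⌊√D⌋ = 4
descent: ρ → (1,3,-2)  [lands on river]
river: ρ → (-2,1,2)
river: ρ → (2,3,-1)
river: ρ → (-1,3,2)
river: ρ → (2,1,-2)
river: ρ → (-2,3,1)
ρ-cycle length = 6 (tail of 1 descent step not counted)

6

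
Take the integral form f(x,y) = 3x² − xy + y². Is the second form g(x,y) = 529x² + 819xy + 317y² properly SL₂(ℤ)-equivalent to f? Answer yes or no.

D₁ = -11, D₂ = -11
f: flip: (3,-1,1)→(1,1,3)
f: reduced (well bottom): (1,1,3) with a≤c, −a<b≤a
g: translate: b→-239 (≡819 mod 1058), so (529,819,317)→(529,-239,27)
g: flip: (529,-239,27)→(27,239,529)
g: translate: b→23 (≡239 mod 54), so (27,239,529)→(27,23,5)
g: flip: (27,23,5)→(5,-23,27)
g: translate: b→-3 (≡-23 mod 10), so (5,-23,27)→(5,-3,1)
g: flip: (5,-3,1)→(1,3,5)
g: translate: b→1 (≡3 mod 2), so (1,3,5)→(1,1,3)
g: reduced (well bottom): (1,1,3) with a≤c, −a<b≤a
reduced forms (1, 1, 3) vs (1, 1, 3) ⇒ equivalent

yes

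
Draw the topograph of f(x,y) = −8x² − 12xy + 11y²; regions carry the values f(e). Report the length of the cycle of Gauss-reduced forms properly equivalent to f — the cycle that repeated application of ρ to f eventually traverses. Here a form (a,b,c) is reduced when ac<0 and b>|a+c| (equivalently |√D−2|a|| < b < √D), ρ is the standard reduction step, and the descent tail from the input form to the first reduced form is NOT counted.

D = 496, ⌊√D⌋ = 22
descent: ρ → (11,12,-8)  [lands on river]
river: ρ → (-8,20,3)
river: ρ → (3,22,-1)
river: ρ → (-1,22,3)
river: ρ → (3,20,-8)
river: ρ → (-8,12,11)
river: ρ → (11,10,-9)
river: ρ → (-9,8,12)
river: ρ → (12,16,-5)
river: ρ → (-5,14,15)
river: ρ → (15,16,-4)
river: ρ → (-4,16,15)
river: ρ → (15,14,-5)
river: ρ → (-5,16,12)
river: ρ → (12,8,-9)
river: ρ → (-9,10,11)
ρ-cycle length = 16 (tail of 1 descent step not counted)

16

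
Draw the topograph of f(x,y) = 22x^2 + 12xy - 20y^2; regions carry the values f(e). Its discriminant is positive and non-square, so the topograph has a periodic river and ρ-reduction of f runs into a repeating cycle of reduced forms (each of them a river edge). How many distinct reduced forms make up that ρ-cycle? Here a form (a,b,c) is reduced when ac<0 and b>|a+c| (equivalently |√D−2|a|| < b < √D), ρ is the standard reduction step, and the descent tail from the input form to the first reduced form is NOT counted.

D = 1904, ⌊√D⌋ = 43
river: ρ → (-20,28,14)
river: ρ → (14,28,-20)
river: ρ → (-20,12,22)
river: ρ → (22,32,-10)
river: ρ → (-10,28,28)
river: ρ → (28,28,-10)
river: ρ → (-10,32,22)
river: ρ → (22,12,-20)
ρ-cycle length = 8 (tail of 0 descent steps not counted)

8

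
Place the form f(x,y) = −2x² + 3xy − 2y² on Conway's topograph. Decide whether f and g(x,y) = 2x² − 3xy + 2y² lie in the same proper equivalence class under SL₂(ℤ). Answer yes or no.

D₁ = -7, D₂ = -7
f is negative-definite; reduce −f:
−f: translate: b→1 (≡-3 mod 4), so (2,-3,2)→(2,1,1)
−f: flip: (2,1,1)→(1,-1,2)
−f: translate: b→1 (≡-1 mod 2), so (1,-1,2)→(1,1,2)
−f: reduced (well bottom): (1,1,2) with a≤c, −a<b≤a
flip sign back: reduced form of f is (-1,-1,-2)
g: translate: b→1 (≡-3 mod 4), so (2,-3,2)→(2,1,1)
g: flip: (2,1,1)→(1,-1,2)
g: translate: b→1 (≡-1 mod 2), so (1,-1,2)→(1,1,2)
g: reduced (well bottom): (1,1,2) with a≤c, −a<b≤a
reduced forms (-1, -1, -2) vs (1, 1, 2) ⇒ inequivalent

no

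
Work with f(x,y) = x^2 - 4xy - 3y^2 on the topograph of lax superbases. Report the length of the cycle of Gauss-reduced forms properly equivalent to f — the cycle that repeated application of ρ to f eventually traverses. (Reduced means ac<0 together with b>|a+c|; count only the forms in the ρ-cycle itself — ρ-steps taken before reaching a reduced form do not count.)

D = 28, ⌊√D⌋ = 5
descent: ρ → (-3,4,1)  [lands on river]
river: ρ → (1,4,-3)
river: ρ → (-3,2,2)
river: ρ → (2,2,-3)
ρ-cycle length = 4 (tail of 1 descent step not counted)

4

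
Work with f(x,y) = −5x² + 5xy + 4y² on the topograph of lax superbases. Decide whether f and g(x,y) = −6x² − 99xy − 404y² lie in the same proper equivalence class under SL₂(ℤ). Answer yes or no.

D₁ = 105, D₂ = 105
river cycle of f (length 6): (4, 3, -6), (-6, 9, 1), (1, 9, -6), (-6, 3, 4), (4, 5, -5), (-5, 5, 4)
river cycle of g (length 6): (-6, 9, 1), (1, 9, -6), (-6, 3, 4), (4, 5, -5), (-5, 5, 4), (4, 3, -6)
cycles coincide ⇒ equivalent

yes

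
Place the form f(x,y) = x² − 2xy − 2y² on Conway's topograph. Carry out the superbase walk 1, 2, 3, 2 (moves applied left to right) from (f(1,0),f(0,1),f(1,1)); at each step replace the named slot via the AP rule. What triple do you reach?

start (1,-2,-3) = (f(1,0),f(0,1),f(1,1))
replace slot 1: 2·((-2)+(-3)) − 1 = -11 → (-11,-2,-3)
replace slot 2: 2·((-11)+(-3)) − (-2) = -26 → (-11,-26,-3)
replace slot 3: 2·((-11)+(-26)) − (-3) = -71 → (-11,-26,-71)
replace slot 2: 2·((-11)+(-71)) − (-26) = -138 → (-11,-138,-71)

-11,-138,-71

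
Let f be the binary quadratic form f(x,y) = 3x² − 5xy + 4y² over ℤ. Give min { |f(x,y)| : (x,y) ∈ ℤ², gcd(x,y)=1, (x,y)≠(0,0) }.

translate: b→1 (≡-5 mod 6), so (3,-5,4)→(3,1,2)
flip: (3,1,2)→(2,-1,3)
reduced (well bottom): (2,-1,3) with a≤c, −a<b≤a
well minimum = a = 2

2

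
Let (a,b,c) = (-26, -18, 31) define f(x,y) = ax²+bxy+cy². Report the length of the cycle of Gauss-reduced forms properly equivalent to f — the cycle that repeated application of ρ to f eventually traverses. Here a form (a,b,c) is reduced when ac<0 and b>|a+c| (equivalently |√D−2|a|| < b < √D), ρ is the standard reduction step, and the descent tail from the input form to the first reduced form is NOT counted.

D = 3548, ⌊√D⌋ = 59
descent: ρ → (31,18,-26)  [lands on river]
river: ρ → (-26,34,23)
river: ρ → (23,58,-2)
river: ρ → (-2,58,23)
river: ρ → (23,34,-26)
river: ρ → (-26,18,31)
river: ρ → (31,44,-13)
river: ρ → (-13,34,46)
river: ρ → (46,58,-1)
river: ρ → (-1,58,46)
river: ρ → (46,34,-13)
river: ρ → (-13,44,31)
ρ-cycle length = 12 (tail of 1 descent step not counted)

12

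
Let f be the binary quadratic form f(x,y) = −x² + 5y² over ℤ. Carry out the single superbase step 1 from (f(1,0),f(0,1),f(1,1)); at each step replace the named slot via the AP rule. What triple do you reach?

start (-1,5,4) = (f(1,0),f(0,1),f(1,1))
replace slot 1: 2·(5+4) − (-1) = 19 → (19,5,4)

19,5,4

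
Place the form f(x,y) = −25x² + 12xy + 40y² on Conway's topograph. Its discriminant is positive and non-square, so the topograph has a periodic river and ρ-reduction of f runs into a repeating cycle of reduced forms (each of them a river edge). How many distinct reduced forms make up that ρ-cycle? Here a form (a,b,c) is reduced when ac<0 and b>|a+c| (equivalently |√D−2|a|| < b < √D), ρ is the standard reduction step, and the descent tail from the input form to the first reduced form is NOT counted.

D = 4144, ⌊√D⌋ = 64
descent: ρ → (40,-12,-25)
descent: ρ → (-25,62,3)  [lands on river]
river: ρ → (3,64,-4)
river: ρ → (-4,64,3)
river: ρ → (3,62,-25)
river: ρ → (-25,38,27)
river: ρ → (27,16,-36)
river: ρ → (-36,56,7)
river: ρ → (7,56,-36)
river: ρ → (-36,16,27)
river: ρ → (27,38,-25)
ρ-cycle length = 10 (tail of 2 descent steps not counted)

10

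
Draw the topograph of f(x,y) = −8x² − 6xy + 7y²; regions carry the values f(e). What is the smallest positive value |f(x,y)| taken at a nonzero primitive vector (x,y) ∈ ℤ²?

descent: ρ → (7,6,-8)  [lands on river]
river: ρ → (-8,10,5)
river: ρ → (5,10,-8)
river: ρ → (-8,6,7)
river: ρ → (7,8,-7)
river: ρ → (-7,6,8)
river: ρ → (8,10,-5)
river: ρ → (-5,10,8)
river: ρ → (8,6,-7)
river: ρ → (-7,8,7)
closes: descent 1, river 10
min |a| on river = 5

5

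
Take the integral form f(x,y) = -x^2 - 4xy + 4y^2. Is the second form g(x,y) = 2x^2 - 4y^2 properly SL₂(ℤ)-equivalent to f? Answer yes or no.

D₁ = 32, D₂ = 32
river cycle of f (length 2): (4, 4, -1), (-1, 4, 4)
river cycle of g (length 2): (2, 4, -2), (-2, 4, 2)
cycles differ ⇒ inequivalent

no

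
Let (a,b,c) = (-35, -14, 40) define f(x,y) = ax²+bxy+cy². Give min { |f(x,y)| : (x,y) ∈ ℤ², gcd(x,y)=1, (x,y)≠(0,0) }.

descent: ρ → (40,14,-35)  [lands on river]
river: ρ → (-35,56,19)
river: ρ → (19,58,-32)
river: ρ → (-32,70,7)
river: ρ → (7,70,-32)
river: ρ → (-32,58,19)
river: ρ → (19,56,-35)
river: ρ → (-35,14,40)
river: ρ → (40,66,-9)
river: ρ → (-9,60,61)
river: ρ → (61,62,-8)
river: ρ → (-8,66,45)
river: ρ → (45,24,-29)
river: ρ → (-29,34,40)
river: ρ → (40,46,-23)
river: ρ → (-23,46,40)
river: ρ → (40,34,-29)
river: ρ → (-29,24,45)
river: ρ → (45,66,-8)
river: ρ → (-8,62,61)
river: ρ → (61,60,-9)
river: ρ → (-9,66,40)
closes: descent 1, river 22
min |a| on river = 7

7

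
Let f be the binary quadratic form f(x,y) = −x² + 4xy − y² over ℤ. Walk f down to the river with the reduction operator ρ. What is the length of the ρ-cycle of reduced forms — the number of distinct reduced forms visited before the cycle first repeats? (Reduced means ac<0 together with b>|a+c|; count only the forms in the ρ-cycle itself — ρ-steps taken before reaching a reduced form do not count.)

D = 12, ⌊√D⌋ = 3
descent: ρ → (-1,2,2)  [lands on river]
river: ρ → (2,2,-1)
ρ-cycle length = 2 (tail of 1 descent step not counted)

2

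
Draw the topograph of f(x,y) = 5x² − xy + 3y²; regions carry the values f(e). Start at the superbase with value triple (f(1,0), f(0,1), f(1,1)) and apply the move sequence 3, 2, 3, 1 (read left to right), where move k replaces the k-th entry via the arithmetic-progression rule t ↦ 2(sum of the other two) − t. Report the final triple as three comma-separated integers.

start (5,3,7) = (f(1,0),f(0,1),f(1,1))
replace slot 3: 2·(5+3) − 7 = 9 → (5,3,9)
replace slot 2: 2·(5+9) − 3 = 25 → (5,25,9)
replace slot 3: 2·(5+25) − 9 = 51 → (5,25,51)
replace slot 1: 2·(25+51) − 5 = 147 → (147,25,51)

147,25,51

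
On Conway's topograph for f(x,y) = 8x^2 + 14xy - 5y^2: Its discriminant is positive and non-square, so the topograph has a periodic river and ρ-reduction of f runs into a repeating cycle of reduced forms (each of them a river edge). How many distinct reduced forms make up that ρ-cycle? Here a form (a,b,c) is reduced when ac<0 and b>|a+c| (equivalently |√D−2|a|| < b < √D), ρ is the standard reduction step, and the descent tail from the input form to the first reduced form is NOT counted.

D = 356, ⌊√D⌋ = 18
river: ρ → (-5,16,5)
river: ρ → (5,14,-8)
river: ρ → (-8,18,1)
river: ρ → (1,18,-8)
river: ρ → (-8,14,5)
river: ρ → (5,16,-5)
river: ρ → (-5,14,8)
river: ρ → (8,18,-1)
river: ρ → (-1,18,8)
river: ρ → (8,14,-5)
ρ-cycle length = 10 (tail of 0 descent steps not counted)

10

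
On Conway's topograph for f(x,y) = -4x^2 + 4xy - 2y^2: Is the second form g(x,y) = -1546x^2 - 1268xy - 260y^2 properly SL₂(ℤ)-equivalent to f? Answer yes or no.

D₁ = -16, D₂ = -16
f is negative-definite; reduce −f:
−f: translate: b→4 (≡-4 mod 8), so (4,-4,2)→(4,4,2)
−f: flip: (4,4,2)→(2,-4,4)
−f: translate: b→0 (≡-4 mod 4), so (2,-4,4)→(2,0,2)
−f: reduced (well bottom): (2,0,2) with a≤c, −a<b≤a
flip sign back: reduced form of f is (-2,0,-2)
g is negative-definite; reduce −g:
−g: flip: (1546,1268,260)→(260,-1268,1546)
−g: translate: b→-228 (≡-1268 mod 520), so (260,-1268,1546)→(260,-228,50)
−g: flip: (260,-228,50)→(50,228,260)
−g: translate: b→28 (≡228 mod 100), so (50,228,260)→(50,28,4)
−g: flip: (50,28,4)→(4,-28,50)
−g: translate: b→4 (≡-28 mod 8), so (4,-28,50)→(4,4,2)
−g: flip: (4,4,2)→(2,-4,4)
−g: translate: b→0 (≡-4 mod 4), so (2,-4,4)→(2,0,2)
−g: reduced (well bottom): (2,0,2) with a≤c, −a<b≤a
flip sign back: reduced form of g is (-2,0,-2)
reduced forms (-2, 0, -2) vs (-2, 0, -2) ⇒ equivalent

yes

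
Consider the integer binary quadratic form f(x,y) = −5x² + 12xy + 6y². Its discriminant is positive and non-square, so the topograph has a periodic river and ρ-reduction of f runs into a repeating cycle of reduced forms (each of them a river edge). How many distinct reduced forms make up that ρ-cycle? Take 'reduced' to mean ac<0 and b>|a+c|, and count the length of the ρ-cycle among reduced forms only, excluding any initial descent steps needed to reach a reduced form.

D = 264, ⌊√D⌋ = 16
river: ρ → (6,12,-5)
river: ρ → (-5,8,10)
river: ρ → (10,12,-3)
river: ρ → (-3,12,10)
river: ρ → (10,8,-5)
river: ρ → (-5,12,6)
ρ-cycle length = 6 (tail of 0 descent steps not counted)

6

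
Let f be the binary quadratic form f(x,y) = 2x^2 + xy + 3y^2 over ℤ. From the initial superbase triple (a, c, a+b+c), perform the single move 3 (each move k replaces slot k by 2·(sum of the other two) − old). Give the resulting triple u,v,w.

start (2,3,6) = (f(1,0),f(0,1),f(1,1))
replace slot 3: 2·(2+3) − 6 = 4 → (2,3,4)

2,3,4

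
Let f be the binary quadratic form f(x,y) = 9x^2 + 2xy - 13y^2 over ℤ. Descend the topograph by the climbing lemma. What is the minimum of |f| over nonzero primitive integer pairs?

descent: ρ → (-13,-2,9)
descent: ρ → (9,20,-2)  [lands on river]
river: ρ → (-2,20,9)
river: ρ → (9,16,-6)
river: ρ → (-6,20,3)
river: ρ → (3,16,-18)
river: ρ → (-18,20,1)
river: ρ → (1,20,-18)
river: ρ → (-18,16,3)
river: ρ → (3,20,-6)
river: ρ → (-6,16,9)
closes: descent 2, river 10
min |a| on river = 1

1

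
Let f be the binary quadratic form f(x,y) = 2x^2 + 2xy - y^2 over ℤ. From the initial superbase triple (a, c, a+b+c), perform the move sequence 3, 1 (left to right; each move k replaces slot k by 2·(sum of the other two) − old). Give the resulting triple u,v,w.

start (2,-1,3) = (f(1,0),f(0,1),f(1,1))
replace slot 3: 2·(2+(-1)) − 3 = -1 → (2,-1,-1)
replace slot 1: 2·((-1)+(-1)) − 2 = -6 → (-6,-1,-1)

-6,-1,-1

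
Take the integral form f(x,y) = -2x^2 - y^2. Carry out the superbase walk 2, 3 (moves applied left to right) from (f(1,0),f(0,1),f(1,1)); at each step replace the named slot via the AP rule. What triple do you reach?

start (-2,-1,-3) = (f(1,0),f(0,1),f(1,1))
replace slot 2: 2·((-2)+(-3)) − (-1) = -9 → (-2,-9,-3)
replace slot 3: 2·((-2)+(-9)) − (-3) = -19 → (-2,-9,-19)

-2,-9,-19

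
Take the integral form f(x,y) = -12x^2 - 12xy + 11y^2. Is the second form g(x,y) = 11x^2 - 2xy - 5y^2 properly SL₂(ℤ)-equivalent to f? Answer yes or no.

D₁ = 672, D₂ = 224
discriminants differ ⇒ not SL₂(ℤ)-equivalent

no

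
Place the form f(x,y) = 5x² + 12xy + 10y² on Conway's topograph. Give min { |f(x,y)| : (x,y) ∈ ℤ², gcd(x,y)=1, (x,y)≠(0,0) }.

translate: b→2 (≡12 mod 10), so (5,12,10)→(5,2,3)
flip: (5,2,3)→(3,-2,5)
reduced (well bottom): (3,-2,5) with a≤c, −a<b≤a
well minimum = a = 3

3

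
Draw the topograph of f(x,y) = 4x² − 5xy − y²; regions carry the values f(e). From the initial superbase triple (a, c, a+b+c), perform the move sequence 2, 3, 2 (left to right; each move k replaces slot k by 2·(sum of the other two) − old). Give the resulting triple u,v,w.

start (4,-1,-2) = (f(1,0),f(0,1),f(1,1))
replace slot 2: 2·(4+(-2)) − (-1) = 5 → (4,5,-2)
replace slot 3: 2·(4+5) − (-2) = 20 → (4,5,20)
replace slot 2: 2·(4+20) − 5 = 43 → (4,43,20)

4,43,20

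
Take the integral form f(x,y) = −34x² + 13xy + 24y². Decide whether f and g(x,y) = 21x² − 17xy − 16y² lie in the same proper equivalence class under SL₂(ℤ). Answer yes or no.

D₁ = 3433, D₂ = 1633
discriminants differ ⇒ not SL₂(ℤ)-equivalent

no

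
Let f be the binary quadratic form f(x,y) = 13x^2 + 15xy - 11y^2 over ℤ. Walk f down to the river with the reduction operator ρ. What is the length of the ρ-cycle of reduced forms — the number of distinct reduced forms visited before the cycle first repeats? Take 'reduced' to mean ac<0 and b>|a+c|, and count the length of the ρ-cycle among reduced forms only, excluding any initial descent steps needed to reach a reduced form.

D = 797, ⌊√D⌋ = 28
river: ρ → (-11,7,17)
river: ρ → (17,27,-1)
river: ρ → (-1,27,17)
river: ρ → (17,7,-11)
river: ρ → (-11,15,13)
river: ρ → (13,11,-13)
river: ρ → (-13,15,11)
river: ρ → (11,7,-17)
river: ρ → (-17,27,1)
river: ρ → (1,27,-17)
river: ρ → (-17,7,11)
river: ρ → (11,15,-13)
river: ρ → (-13,11,13)
river: ρ → (13,15,-11)
ρ-cycle length = 14 (tail of 0 descent steps not counted)

14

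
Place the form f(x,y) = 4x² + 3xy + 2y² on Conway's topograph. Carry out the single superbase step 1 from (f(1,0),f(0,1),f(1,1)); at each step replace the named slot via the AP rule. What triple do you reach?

start (4,2,9) = (f(1,0),f(0,1),f(1,1))
replace slot 1: 2·(2+9) − 4 = 18 → (18,2,9)

18,2,9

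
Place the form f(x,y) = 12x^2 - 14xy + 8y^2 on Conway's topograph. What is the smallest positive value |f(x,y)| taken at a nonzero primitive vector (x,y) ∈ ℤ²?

translate: b→10 (≡-14 mod 24), so (12,-14,8)→(12,10,6)
flip: (12,10,6)→(6,-10,12)
translate: b→2 (≡-10 mod 12), so (6,-10,12)→(6,2,8)
reduced (well bottom): (6,2,8) with a≤c, −a<b≤a
well minimum = a = 6

6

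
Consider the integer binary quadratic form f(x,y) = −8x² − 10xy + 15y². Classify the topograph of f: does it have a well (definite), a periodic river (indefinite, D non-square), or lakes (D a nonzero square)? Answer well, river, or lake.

D = b²−4ac = (-10)² − 4·(-8)·15 = 580
D > 0 non-square ⇒ indefinite ⇒ periodic river

river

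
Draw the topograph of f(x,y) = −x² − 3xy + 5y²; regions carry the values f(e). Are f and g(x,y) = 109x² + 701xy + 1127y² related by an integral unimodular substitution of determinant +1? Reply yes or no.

D₁ = 29, D₂ = 29
river cycle of f (length 2): (-1, 5, 1), (1, 5, -1)
river cycle of g (length 2): (-1, 5, 1), (1, 5, -1)
cycles coincide ⇒ equivalent

yes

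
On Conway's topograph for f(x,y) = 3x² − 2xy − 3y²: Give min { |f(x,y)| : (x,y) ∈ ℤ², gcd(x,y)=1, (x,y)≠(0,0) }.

descent: ρ → (-3,2,3)  [lands on river]
river: ρ → (3,4,-2)
river: ρ → (-2,4,3)
river: ρ → (3,2,-3)
river: ρ → (-3,4,2)
river: ρ → (2,4,-3)
closes: descent 1, river 6
min |a| on river = 2

2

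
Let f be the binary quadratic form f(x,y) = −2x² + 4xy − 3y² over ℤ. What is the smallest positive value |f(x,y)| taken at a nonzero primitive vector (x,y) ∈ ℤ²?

translate: b→0 (≡-4 mod 4), so (2,-4,3)→(2,0,1)
flip: (2,0,1)→(1,0,2)
reduced (well bottom): (1,0,2) with a≤c, −a<b≤a
well minimum |f| = |-1| = 1 (negative-definite)

1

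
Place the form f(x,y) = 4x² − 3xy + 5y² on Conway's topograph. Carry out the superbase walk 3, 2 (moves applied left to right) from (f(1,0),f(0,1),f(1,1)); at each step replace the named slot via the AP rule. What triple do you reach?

start (4,5,6) = (f(1,0),f(0,1),f(1,1))
replace slot 3: 2·(4+5) − 6 = 12 → (4,5,12)
replace slot 2: 2·(4+12) − 5 = 27 → (4,27,12)

4,27,12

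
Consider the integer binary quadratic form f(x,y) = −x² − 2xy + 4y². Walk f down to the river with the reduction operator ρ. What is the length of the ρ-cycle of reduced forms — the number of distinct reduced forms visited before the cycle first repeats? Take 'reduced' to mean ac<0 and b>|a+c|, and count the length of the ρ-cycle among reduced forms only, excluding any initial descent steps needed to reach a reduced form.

D = 20, ⌊√D⌋ = 4
descent: ρ → (4,2,-1)
descent: ρ → (-1,4,1)  [lands on river]
river: ρ → (1,4,-1)
ρ-cycle length = 2 (tail of 2 descent steps not counted)

2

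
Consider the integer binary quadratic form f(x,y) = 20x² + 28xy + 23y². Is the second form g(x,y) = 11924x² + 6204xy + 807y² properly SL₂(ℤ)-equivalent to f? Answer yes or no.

D₁ = -1056, D₂ = -1056
f: translate: b→-12 (≡28 mod 40), so (20,28,23)→(20,-12,15)
f: flip: (20,-12,15)→(15,12,20)
f: reduced (well bottom): (15,12,20) with a≤c, −a<b≤a
g: flip: (11924,6204,807)→(807,-6204,11924)
g: translate: b→252 (≡-6204 mod 1614), so (807,-6204,11924)→(807,252,20)
g: flip: (807,252,20)→(20,-252,807)
g: translate: b→-12 (≡-252 mod 40), so (20,-252,807)→(20,-12,15)
g: flip: (20,-12,15)→(15,12,20)
g: reduced (well bottom): (15,12,20) with a≤c, −a<b≤a
reduced forms (15, 12, 20) vs (15, 12, 20) ⇒ equivalent

yes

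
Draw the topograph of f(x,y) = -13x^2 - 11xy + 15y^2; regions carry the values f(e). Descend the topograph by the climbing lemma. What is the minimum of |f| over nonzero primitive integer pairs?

descent: ρ → (15,11,-13)  [lands on river]
river: ρ → (-13,15,13)
river: ρ → (13,11,-15)
river: ρ → (-15,19,9)
river: ρ → (9,17,-17)
river: ρ → (-17,17,9)
river: ρ → (9,19,-15)
river: ρ → (-15,11,13)
river: ρ → (13,15,-13)
river: ρ → (-13,11,15)
river: ρ → (15,19,-9)
river: ρ → (-9,17,17)
river: ρ → (17,17,-9)
river: ρ → (-9,19,15)
closes: descent 1, river 14
min |a| on river = 9

9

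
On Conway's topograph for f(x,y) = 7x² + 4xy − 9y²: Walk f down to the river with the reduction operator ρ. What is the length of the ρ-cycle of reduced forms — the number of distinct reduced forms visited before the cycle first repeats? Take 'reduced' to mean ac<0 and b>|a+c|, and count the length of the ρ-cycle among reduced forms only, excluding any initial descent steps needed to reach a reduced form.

D = 268, ⌊√D⌋ = 16
river: ρ → (-9,14,2)
river: ρ → (2,14,-9)
river: ρ → (-9,4,7)
river: ρ → (7,10,-6)
river: ρ → (-6,14,3)
river: ρ → (3,16,-1)
river: ρ → (-1,16,3)
river: ρ → (3,14,-6)
river: ρ → (-6,10,7)
river: ρ → (7,4,-9)
ρ-cycle length = 10 (tail of 0 descent steps not counted)

10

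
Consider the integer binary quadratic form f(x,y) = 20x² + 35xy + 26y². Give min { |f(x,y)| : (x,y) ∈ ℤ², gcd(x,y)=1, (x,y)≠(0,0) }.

translate: b→-5 (≡35 mod 40), so (20,35,26)→(20,-5,11)
flip: (20,-5,11)→(11,5,20)
reduced (well bottom): (11,5,20) with a≤c, −a<b≤a
well minimum = a = 11

11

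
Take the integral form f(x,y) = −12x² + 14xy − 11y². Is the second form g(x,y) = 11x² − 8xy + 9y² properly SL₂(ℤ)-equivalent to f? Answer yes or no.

D₁ = -332, D₂ = -332
f is negative-definite; reduce −f:
−f: translate: b→10 (≡-14 mod 24), so (12,-14,11)→(12,10,9)
−f: flip: (12,10,9)→(9,-10,12)
−f: translate: b→8 (≡-10 mod 18), so (9,-10,12)→(9,8,11)
−f: reduced (well bottom): (9,8,11) with a≤c, −a<b≤a
flip sign back: reduced form of f is (-9,-8,-11)
g: flip: (11,-8,9)→(9,8,11)
g: reduced (well bottom): (9,8,11) with a≤c, −a<b≤a
reduced forms (-9, -8, -11) vs (9, 8, 11) ⇒ inequivalent

no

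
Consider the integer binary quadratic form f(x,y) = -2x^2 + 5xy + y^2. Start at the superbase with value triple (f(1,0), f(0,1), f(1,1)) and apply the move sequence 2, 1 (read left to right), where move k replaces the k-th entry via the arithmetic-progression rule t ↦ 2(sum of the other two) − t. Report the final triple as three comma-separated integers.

start (-2,1,4) = (f(1,0),f(0,1),f(1,1))
replace slot 2: 2·((-2)+4) − 1 = 3 → (-2,3,4)
replace slot 1: 2·(3+4) − (-2) = 16 → (16,3,4)

16,3,4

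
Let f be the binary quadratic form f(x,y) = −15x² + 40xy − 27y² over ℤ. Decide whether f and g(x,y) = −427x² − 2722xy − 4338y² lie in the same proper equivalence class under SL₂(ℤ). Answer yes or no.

D₁ = -20, D₂ = -20
f is negative-definite; reduce −f:
−f: translate: b→-10 (≡-40 mod 30), so (15,-40,27)→(15,-10,2)
−f: flip: (15,-10,2)→(2,10,15)
−f: translate: b→2 (≡10 mod 4), so (2,10,15)→(2,2,3)
−f: reduced (well bottom): (2,2,3) with a≤c, −a<b≤a
flip sign back: reduced form of f is (-2,-2,-3)
g is negative-definite; reduce −g:
−g: translate: b→160 (≡2722 mod 854), so (427,2722,4338)→(427,160,15)
−g: flip: (427,160,15)→(15,-160,427)
−g: translate: b→-10 (≡-160 mod 30), so (15,-160,427)→(15,-10,2)
−g: flip: (15,-10,2)→(2,10,15)
−g: translate: b→2 (≡10 mod 4), so (2,10,15)→(2,2,3)
−g: reduced (well bottom): (2,2,3) with a≤c, −a<b≤a
flip sign back: reduced form of g is (-2,-2,-3)
reduced forms (-2, -2, -3) vs (-2, -2, -3) ⇒ equivalent

yes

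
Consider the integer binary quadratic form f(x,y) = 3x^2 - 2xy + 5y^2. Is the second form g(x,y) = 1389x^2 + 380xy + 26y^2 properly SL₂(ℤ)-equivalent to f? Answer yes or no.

D₁ = -56, D₂ = -56
f: reduced (well bottom): (3,-2,5) with a≤c, −a<b≤a
g: flip: (1389,380,26)→(26,-380,1389)
g: translate: b→-16 (≡-380 mod 52), so (26,-380,1389)→(26,-16,3)
g: flip: (26,-16,3)→(3,16,26)
g: translate: b→-2 (≡16 mod 6), so (3,16,26)→(3,-2,5)
g: reduced (well bottom): (3,-2,5) with a≤c, −a<b≤a
reduced forms (3, -2, 5) vs (3, -2, 5) ⇒ equivalent

yes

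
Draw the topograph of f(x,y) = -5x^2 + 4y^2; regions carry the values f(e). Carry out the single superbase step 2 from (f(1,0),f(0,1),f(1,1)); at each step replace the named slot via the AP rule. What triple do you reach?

start (-5,4,-1) = (f(1,0),f(0,1),f(1,1))
replace slot 2: 2·((-5)+(-1)) − 4 = -16 → (-5,-16,-1)

-5,-16,-1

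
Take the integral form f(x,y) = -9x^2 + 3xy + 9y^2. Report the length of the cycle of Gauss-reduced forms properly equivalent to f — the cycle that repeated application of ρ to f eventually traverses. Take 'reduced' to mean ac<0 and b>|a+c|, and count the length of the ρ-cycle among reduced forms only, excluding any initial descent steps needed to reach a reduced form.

D = 333, ⌊√D⌋ = 18
river: ρ → (9,15,-3)
river: ρ → (-3,15,9)
river: ρ → (9,3,-9)
river: ρ → (-9,15,3)
river: ρ → (3,15,-9)
river: ρ → (-9,3,9)
ρ-cycle length = 6 (tail of 0 descent steps not counted)

6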